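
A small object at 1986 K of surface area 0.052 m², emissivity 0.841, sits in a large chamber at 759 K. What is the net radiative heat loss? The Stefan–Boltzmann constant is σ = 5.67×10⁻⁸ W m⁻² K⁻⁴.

Q = εσA(T⁴ − T_s⁴). T⁴ − T_s⁴ = (1986)⁴ − (759)⁴ = 1.56×10^13 − 3.32×10^11 = 1.52×10^13 K⁴.
Q = 0.841 × 5.67×10⁻⁸ × 0.0520 × 1.52×10^13 = 37800 W.

Q ≈ 37800 W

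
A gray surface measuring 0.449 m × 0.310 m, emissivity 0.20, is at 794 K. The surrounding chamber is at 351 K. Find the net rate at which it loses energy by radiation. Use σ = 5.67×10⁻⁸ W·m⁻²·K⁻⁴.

Q ≈ 603 W

A = 0.449 × 0.310 = 0.139 m².
Q = εσA(T⁴ − T_s⁴). T⁴ − T_s⁴ = (794)⁴ − (351)⁴ = 3.97×10^11 − 1.52×10^10 = 3.82×10^11 K⁴.
Q = 0.20 × 5.67×10⁻⁸ × 0.139 × 3.82×10^11 = 603 W.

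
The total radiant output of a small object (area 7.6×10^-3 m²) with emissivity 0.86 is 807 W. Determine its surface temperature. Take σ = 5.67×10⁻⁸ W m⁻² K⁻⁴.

From P = εσAT⁴, T = (P / εσA)^(1/4) = (807 / (0.86 × 5.67×10⁻⁸ × 7.60×10^-3))^(1/4).
T = (2.18×10^12)^(1/4) = 1210 K.

T ≈ 1210 K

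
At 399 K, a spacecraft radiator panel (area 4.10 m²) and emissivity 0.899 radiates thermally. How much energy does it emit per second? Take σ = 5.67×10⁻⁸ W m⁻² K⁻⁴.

P = εσAT⁴ = 0.899 × 5.67×10⁻⁸ × 4.10 × (399)⁴ = 0.899 × 5.67×10⁻⁸ × 4.10 × 2.53×10^10.
P = 5300 W.

P ≈ 5300 W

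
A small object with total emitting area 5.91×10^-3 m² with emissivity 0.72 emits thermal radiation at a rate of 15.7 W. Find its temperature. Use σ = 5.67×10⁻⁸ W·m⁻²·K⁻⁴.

T ≈ 505 K

From P = εσAT⁴, T = (P / εσA)^(1/4) = (15.7 / (0.72 × 5.67×10⁻⁸ × 5.91×10^-3))^(1/4).
T = (6.51×10^10)^(1/4) = 505 K.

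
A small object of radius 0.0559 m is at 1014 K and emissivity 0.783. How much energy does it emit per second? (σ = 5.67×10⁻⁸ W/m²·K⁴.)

A = 4πr² = 4π × (0.0559)² = 0.0393 m².
P = εσAT⁴ = 0.783 × 5.67×10⁻⁸ × 0.0393 × (1014)⁴ = 0.783 × 5.67×10⁻⁸ × 0.0393 × 1.06×10^12.
P = 1840 W.

P ≈ 1840 W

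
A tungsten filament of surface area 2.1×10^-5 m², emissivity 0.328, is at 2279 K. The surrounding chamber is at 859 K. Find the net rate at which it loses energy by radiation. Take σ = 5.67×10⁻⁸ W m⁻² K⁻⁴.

Q ≈ 10.3 W

Q = εσA(T⁴ − T_s⁴). T⁴ − T_s⁴ = (2279)⁴ − (859)⁴ = 2.70×10^13 − 5.44×10^11 = 2.64×10^13 K⁴.
Q = 0.328 × 5.67×10⁻⁸ × 2.10×10^-5 × 2.64×10^13 = 10.3 W.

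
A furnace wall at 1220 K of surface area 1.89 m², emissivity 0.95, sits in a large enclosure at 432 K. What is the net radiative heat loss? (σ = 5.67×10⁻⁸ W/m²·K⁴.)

Q = εσA(T⁴ − T_s⁴). T⁴ − T_s⁴ = (1220)⁴ − (432)⁴ = 2.22×10^12 − 3.48×10^10 = 2.18×10^12 K⁴.
Q = 0.95 × 5.67×10⁻⁸ × 1.89 × 2.18×10^12 = 2.22×10^5 W.

Q ≈ 2.22×10^5 W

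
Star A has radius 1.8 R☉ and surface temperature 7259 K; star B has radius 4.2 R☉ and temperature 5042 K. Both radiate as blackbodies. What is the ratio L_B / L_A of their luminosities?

L = 4πR²σT⁴ ∝ R²T⁴, so L_B/L_A = (4.2/1.8)² × (5042/7259)⁴ = 5.44 × 0.233 = 1.27.

L_B/L_A ≈ 1.27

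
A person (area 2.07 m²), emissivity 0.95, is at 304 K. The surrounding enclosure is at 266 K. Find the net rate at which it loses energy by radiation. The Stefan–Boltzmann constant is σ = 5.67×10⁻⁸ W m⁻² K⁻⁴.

Q = εσA(T⁴ − T_s⁴). T⁴ − T_s⁴ = (304)⁴ − (266)⁴ = 8.54×10^9 − 5.01×10^9 = 3.53×10^9 K⁴.
Q = 0.95 × 5.67×10⁻⁸ × 2.07 × 3.53×10^9 = 394 W.

Q ≈ 394 W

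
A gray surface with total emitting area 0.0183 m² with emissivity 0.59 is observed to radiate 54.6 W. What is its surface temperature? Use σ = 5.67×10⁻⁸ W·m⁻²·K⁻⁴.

From P = εσAT⁴, T = (P / εσA)^(1/4) = (54.6 / (0.59 × 5.67×10⁻⁸ × 0.0183))^(1/4).
T = (8.92×10^10)^(1/4) = 546 K.

T ≈ 546 K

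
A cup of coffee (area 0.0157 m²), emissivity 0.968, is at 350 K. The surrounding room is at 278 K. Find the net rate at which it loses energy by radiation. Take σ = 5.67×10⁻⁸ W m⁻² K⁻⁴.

Q = εσA(T⁴ − T_s⁴). T⁴ − T_s⁴ = (350)⁴ − (278)⁴ = 1.50×10^10 − 5.97×10^9 = 9.03×10^9 K⁴.
Q = 0.968 × 5.67×10⁻⁸ × 0.0157 × 9.03×10^9 = 7.78 W.

Q ≈ 7.78 W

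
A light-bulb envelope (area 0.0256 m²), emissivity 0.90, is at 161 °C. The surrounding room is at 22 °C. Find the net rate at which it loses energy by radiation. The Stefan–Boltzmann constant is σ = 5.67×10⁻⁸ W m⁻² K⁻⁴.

Q ≈ 36.5 W

Convert: 161 °C = 434 K; 22 °C = 295 K.
Q = εσA(T⁴ − T_s⁴). T⁴ − T_s⁴ = (434)⁴ − (295)⁴ = 3.55×10^10 − 7.57×10^9 = 2.79×10^10 K⁴.
Q = 0.90 × 5.67×10⁻⁸ × 0.0256 × 2.79×10^10 = 36.5 W.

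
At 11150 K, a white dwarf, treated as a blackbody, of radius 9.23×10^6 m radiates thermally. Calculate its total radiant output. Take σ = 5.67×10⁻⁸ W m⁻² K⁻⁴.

P ≈ 9.38×10^23 W

A = 4πr² = 4π × (9.23×10^6)² = 1.07×10^15 m².
P = σAT⁴ = 5.67×10⁻⁸ × 1.07×10^15 × (11150)⁴ = 5.67×10⁻⁸ × 1.07×10^15 × 1.55×10^16.
P = 9.38×10^23 W.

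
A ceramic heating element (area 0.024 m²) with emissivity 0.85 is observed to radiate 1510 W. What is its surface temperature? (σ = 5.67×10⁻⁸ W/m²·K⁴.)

T ≈ 1070 K

From P = εσAT⁴, T = (P / εσA)^(1/4) = (1510 / (0.85 × 5.67×10⁻⁸ × 0.0240))^(1/4).
T = (1.31×10^12)^(1/4) = 1070 K.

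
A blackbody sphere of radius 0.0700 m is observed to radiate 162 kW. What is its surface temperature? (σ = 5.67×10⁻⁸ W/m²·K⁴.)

A = 4πr² = 4π × (0.0700)² = 0.0616 m².
From P = σAT⁴, T = (P / σA)^(1/4) = (1.62×10^5 / (5.67×10⁻⁸ × 0.0616))^(1/4).
T = (4.64×10^13)^(1/4) = 2610 K.

T ≈ 2610 K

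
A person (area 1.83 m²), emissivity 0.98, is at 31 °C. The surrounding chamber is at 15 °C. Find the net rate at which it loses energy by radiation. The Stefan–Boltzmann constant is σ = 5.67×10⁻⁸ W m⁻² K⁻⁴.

Q ≈ 169 W

Convert: 31 °C = 304 K; 15 °C = 288 K.
Q = εσA(T⁴ − T_s⁴). T⁴ − T_s⁴ = (304)⁴ − (288)⁴ = 8.54×10^9 − 6.88×10^9 = 1.66×10^9 K⁴.
Q = 0.98 × 5.67×10⁻⁸ × 1.83 × 1.66×10^9 = 169 W.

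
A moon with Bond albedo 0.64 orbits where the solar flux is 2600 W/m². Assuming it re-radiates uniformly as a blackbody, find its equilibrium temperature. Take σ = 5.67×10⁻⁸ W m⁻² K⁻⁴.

T ≈ 253 K

Power absorbed = (1−a)S·πR²; power emitted = 4πR²σT⁴. Equating and cancelling πR²:
T = ((1−a)S / 4σ)^(1/4) = (936 / (4 × 5.67×10⁻⁸))^(1/4) = (4.13×10^9)^(1/4).
T = 253 K.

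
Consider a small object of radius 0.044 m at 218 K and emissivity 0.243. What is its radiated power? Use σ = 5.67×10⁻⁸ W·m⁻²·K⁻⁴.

A = 4πr² = 4π × (0.044)² = 0.0243 m².
Stefan–Boltzmann: P = εσAT⁴ = 0.243 × 5.67×10⁻⁸ × 0.0243 × (218)⁴ = 0.243 × 5.67×10⁻⁸ × 0.0243 × 2.26×10^9.
P = 0.757 W.

P ≈ 0.757 W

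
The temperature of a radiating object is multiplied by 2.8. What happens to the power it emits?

P ∝ T⁴, so the power scales as (2.8)⁴ = 61.5.

factor ≈ 61.5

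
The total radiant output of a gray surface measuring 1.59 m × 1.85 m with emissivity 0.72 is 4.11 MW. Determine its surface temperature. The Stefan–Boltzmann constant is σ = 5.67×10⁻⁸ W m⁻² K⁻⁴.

T ≈ 2420 K

A = 1.59 × 1.85 = 2.94 m².
From P = εσAT⁴, T = (P / εσA)^(1/4) = (4.11×10^6 / (0.72 × 5.67×10⁻⁸ × 2.94))^(1/4).
T = (3.42×10^13)^(1/4) = 2420 K.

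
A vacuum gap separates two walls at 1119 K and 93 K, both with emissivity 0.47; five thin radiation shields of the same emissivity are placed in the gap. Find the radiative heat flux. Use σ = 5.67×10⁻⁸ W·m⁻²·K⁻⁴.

q ≈ 4550 W/m²

Each of the 6 gaps contributes resistance (2/ε − 1) = 2/0.47 − 1 = 3.255; total = 19.53.
q = σ(T₁⁴ − T₂⁴) / 19.53 = 5.67×10⁻⁸ × 1.57×10^12 / 19.53 = 4550 W/m².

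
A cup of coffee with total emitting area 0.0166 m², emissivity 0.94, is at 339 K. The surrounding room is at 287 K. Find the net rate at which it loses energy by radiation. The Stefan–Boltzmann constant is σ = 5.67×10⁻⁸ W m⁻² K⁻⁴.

Q = εσA(T⁴ − T_s⁴). T⁴ − T_s⁴ = (339)⁴ − (287)⁴ = 1.32×10^10 − 6.78×10^9 = 6.42×10^9 K⁴.
Q = 0.94 × 5.67×10⁻⁸ × 0.0166 × 6.42×10^9 = 5.68 W.

Q ≈ 5.68 W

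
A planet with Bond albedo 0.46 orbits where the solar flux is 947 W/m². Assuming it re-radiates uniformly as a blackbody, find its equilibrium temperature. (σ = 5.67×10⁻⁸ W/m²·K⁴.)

Power absorbed = (1−a)S·πR²; power emitted = 4πR²σT⁴. Equating and cancelling πR²:
T = ((1−a)S / 4σ)^(1/4) = (511 / (4 × 5.67×10⁻⁸))^(1/4) = (2.25×10^9)^(1/4).
T = 218 K.

T ≈ 218 K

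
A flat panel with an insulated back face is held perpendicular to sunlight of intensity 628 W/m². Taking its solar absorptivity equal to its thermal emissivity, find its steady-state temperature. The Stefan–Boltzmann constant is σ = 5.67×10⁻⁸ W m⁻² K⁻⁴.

T ≈ 324 K

Absorbed flux αS = emitted flux εσT⁴ (one radiating face); with α = ε, T = (S/σ)^(1/4).
T = (628 / 5.67×10⁻⁸)^(1/4) = (1.11×10^10)^(1/4).
T = 324 K.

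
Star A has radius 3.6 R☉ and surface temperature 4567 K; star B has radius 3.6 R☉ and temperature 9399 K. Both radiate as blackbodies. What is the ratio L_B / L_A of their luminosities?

L_B/L_A ≈ 17.9

L = 4πR²σT⁴ ∝ R²T⁴, so L_B/L_A = (3.6/3.6)² × (9399/4567)⁴ = 1.00 × 17.9 = 17.9.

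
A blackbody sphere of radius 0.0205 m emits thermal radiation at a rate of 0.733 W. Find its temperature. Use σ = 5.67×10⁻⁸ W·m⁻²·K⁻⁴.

T ≈ 222 K

A = 4πr² = 4π × (0.0205)² = 5.28×10^-3 m².
From P = σAT⁴, T = (P / σA)^(1/4) = (0.733 / (5.67×10⁻⁸ × 5.28×10^-3))^(1/4).
T = (2.45×10^9)^(1/4) = 222 K.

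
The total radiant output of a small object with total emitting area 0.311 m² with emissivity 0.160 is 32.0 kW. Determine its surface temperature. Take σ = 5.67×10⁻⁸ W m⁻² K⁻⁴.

From P = εσAT⁴, T = (P / εσA)^(1/4) = (32000 / (0.160 × 5.67×10⁻⁸ × 0.311))^(1/4).
T = (1.13×10^13)^(1/4) = 1840 K.

T ≈ 1840 K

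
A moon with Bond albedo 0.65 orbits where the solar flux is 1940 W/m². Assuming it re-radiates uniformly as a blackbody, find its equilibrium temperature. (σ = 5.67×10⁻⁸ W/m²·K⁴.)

T ≈ 234 K

Power absorbed = (1−a)S·πR²; power emitted = 4πR²σT⁴. Equating and cancelling πR²:
T = ((1−a)S / 4σ)^(1/4) = (679 / (4 × 5.67×10⁻⁸))^(1/4) = (2.99×10^9)^(1/4).
T = 234 K.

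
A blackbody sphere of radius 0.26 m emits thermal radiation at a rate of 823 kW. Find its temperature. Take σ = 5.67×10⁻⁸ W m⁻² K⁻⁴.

A = 4πr² = 4π × (0.26)² = 0.849 m².
From P = σAT⁴, T = (P / σA)^(1/4) = (8.23×10^5 / (5.67×10⁻⁸ × 0.849))^(1/4).
T = (1.71×10^13)^(1/4) = 2030 K.

T ≈ 2030 K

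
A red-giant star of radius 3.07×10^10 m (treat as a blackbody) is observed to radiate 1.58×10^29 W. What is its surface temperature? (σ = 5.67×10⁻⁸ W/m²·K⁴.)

T ≈ 3920 K

A = 4πr² = 4π × (3.07×10^10)² = 1.18×10^22 m².
From P = σAT⁴, T = (P / σA)^(1/4) = (1.58×10^29 / (5.67×10⁻⁸ × 1.18×10^22))^(1/4).
T = (2.35×10^14)^(1/4) = 3920 K.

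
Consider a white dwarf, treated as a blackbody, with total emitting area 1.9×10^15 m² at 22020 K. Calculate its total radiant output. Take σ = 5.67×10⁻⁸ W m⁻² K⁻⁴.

P ≈ 2.53×10^25 W

P = σAT⁴ = 5.67×10⁻⁸ × 1.90×10^15 × (22020)⁴ = 5.67×10⁻⁸ × 1.90×10^15 × 2.35×10^17.
P = 2.53×10^25 W.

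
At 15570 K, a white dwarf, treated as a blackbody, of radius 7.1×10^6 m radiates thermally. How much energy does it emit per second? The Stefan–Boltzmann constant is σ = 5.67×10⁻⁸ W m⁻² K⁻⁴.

P ≈ 2.11×10^24 W

A = 4πr² = 4π × (7.1×10^6)² = 6.33×10^14 m².
P = σAT⁴ = 5.67×10⁻⁸ × 6.33×10^14 × (15570)⁴ = 5.67×10⁻⁸ × 6.33×10^14 × 5.88×10^16.
P = 2.11×10^24 W.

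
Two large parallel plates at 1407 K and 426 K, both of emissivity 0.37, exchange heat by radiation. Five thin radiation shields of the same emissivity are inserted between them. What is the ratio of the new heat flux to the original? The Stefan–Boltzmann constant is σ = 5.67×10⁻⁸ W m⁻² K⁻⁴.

With N identical shields there are N+1 = 6 gaps in series, each with the same radiative resistance, so the flux falls to 1/(N+1) of its unshielded value.

ratio ≈ 0.167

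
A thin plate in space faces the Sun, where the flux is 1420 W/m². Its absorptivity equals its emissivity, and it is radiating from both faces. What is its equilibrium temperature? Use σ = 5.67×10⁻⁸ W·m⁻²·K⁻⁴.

Absorbed flux αS = emitted flux 2εσT⁴ per unit area; with α = ε this gives T = (S/2σ)^(1/4).
T = (1420 / (2 × 5.67×10⁻⁸))^(1/4) = (1.25×10^10)^(1/4).
T = 335 K.

T ≈ 335 K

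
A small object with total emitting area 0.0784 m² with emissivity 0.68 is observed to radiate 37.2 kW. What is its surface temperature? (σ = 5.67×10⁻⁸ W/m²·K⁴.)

T ≈ 1870 K

From P = εσAT⁴, T = (P / εσA)^(1/4) = (37200 / (0.68 × 5.67×10⁻⁸ × 0.0784))^(1/4).
T = (1.23×10^13)^(1/4) = 1870 K.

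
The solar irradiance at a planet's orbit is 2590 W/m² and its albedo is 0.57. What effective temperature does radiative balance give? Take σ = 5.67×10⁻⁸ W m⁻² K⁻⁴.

T ≈ 265 K

Power absorbed = (1−a)S·πR²; power emitted = 4πR²σT⁴. Equating and cancelling πR²:
T = ((1−a)S / 4σ)^(1/4) = (1110 / (4 × 5.67×10⁻⁸))^(1/4) = (4.91×10^9)^(1/4).
T = 265 K.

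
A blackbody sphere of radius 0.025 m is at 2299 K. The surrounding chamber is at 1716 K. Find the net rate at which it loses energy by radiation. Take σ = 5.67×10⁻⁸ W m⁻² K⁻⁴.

A = 4πr² = 4π × (0.025)² = 7.85×10^-3 m².
Q = σA(T⁴ − T_s⁴). T⁴ − T_s⁴ = (2299)⁴ − (1716)⁴ = 2.79×10^13 − 8.67×10^12 = 1.93×10^13 K⁴.
Q = 5.67×10⁻⁸ × 7.85×10^-3 × 1.93×10^13 = 8580 W.

Q ≈ 8580 W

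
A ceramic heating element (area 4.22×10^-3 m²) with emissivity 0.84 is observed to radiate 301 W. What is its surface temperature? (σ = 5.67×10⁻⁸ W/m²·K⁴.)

From P = εσAT⁴, T = (P / εσA)^(1/4) = (301 / (0.84 × 5.67×10⁻⁸ × 4.22×10^-3))^(1/4).
T = (1.50×10^12)^(1/4) = 1110 K.

T ≈ 1110 K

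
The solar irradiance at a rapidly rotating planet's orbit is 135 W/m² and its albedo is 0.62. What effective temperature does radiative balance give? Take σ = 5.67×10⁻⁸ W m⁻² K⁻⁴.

T ≈ 123 K

Power absorbed = (1−a)S·πR²; power emitted = 4πR²σT⁴. Equating and cancelling πR²:
T = ((1−a)S / 4σ)^(1/4) = (51.3 / (4 × 5.67×10⁻⁸))^(1/4) = (2.26×10^8)^(1/4).
T = 123 K.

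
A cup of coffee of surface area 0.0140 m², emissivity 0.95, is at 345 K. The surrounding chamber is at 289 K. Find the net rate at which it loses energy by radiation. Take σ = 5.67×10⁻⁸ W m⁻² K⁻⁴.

Q = εσA(T⁴ − T_s⁴). T⁴ − T_s⁴ = (345)⁴ − (289)⁴ = 1.42×10^10 − 6.98×10^9 = 7.19×10^9 K⁴.
Q = 0.95 × 5.67×10⁻⁸ × 0.0140 × 7.19×10^9 = 5.42 W.

Q ≈ 5.42 W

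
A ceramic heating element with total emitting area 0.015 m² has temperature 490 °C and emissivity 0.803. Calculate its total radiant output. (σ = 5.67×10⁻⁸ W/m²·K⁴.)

490 °C = 763 K.
Stefan–Boltzmann: P = εσAT⁴ = 0.803 × 5.67×10⁻⁸ × 0.0150 × (763)⁴ = 0.803 × 5.67×10⁻⁸ × 0.0150 × 3.39×10^11.
P = 231 W.

P ≈ 231 W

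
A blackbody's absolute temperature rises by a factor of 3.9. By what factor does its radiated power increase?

factor ≈ 231

P ∝ T⁴, so the power scales as (3.9)⁴ = 231.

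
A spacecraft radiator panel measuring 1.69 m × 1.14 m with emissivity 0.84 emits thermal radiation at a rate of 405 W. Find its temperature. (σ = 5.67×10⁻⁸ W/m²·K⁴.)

T ≈ 258 K

A = 1.69 × 1.14 = 1.93 m².
From P = εσAT⁴, T = (P / εσA)^(1/4) = (405 / (0.84 × 5.67×10⁻⁸ × 1.93))^(1/4).
T = (4.41×10^9)^(1/4) = 258 K.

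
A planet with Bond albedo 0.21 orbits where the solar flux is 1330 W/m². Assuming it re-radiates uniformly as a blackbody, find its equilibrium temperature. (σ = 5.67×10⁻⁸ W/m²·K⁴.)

Power absorbed = (1−a)S·πR²; power emitted = 4πR²σT⁴. Equating and cancelling πR²:
T = ((1−a)S / 4σ)^(1/4) = (1050 / (4 × 5.67×10⁻⁸))^(1/4) = (4.63×10^9)^(1/4).
T = 261 K.

T ≈ 261 K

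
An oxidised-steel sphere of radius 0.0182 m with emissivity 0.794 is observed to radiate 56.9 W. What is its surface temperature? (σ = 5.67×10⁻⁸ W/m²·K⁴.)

A = 4πr² = 4π × (0.0182)² = 4.16×10^-3 m².
From P = εσAT⁴, T = (P / εσA)^(1/4) = (56.9 / (0.794 × 5.67×10⁻⁸ × 4.16×10^-3))^(1/4).
T = (3.04×10^11)^(1/4) = 742 K.

T ≈ 742 K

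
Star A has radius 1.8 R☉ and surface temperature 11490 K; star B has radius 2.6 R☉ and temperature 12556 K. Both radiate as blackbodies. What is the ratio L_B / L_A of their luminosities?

L = 4πR²σT⁴ ∝ R²T⁴, so L_B/L_A = (2.6/1.8)² × (12556/11490)⁴ = 2.09 × 1.43 = 2.98.

L_B/L_A ≈ 2.98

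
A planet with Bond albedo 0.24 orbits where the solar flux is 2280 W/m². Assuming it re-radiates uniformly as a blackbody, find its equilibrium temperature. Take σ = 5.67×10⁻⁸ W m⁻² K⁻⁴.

T ≈ 296 K

Power absorbed = (1−a)S·πR²; power emitted = 4πR²σT⁴. Equating and cancelling πR²:
T = ((1−a)S / 4σ)^(1/4) = (1730 / (4 × 5.67×10⁻⁸))^(1/4) = (7.64×10^9)^(1/4).
T = 296 K.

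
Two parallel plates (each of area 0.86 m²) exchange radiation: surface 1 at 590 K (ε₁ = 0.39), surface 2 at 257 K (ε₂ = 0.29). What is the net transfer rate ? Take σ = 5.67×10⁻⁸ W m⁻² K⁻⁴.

Q ≈ 1140 W

For two large parallel gray plates, q = σ(T₁⁴ − T₂⁴) / (1/ε₁ + 1/ε₂ − 1).
1/ε₁ + 1/ε₂ − 1 = 1/0.39 + 1/0.29 − 1 = 5.012.
T₁⁴ − T₂⁴ = 1.21×10^11 − 4.36×10^9 = 1.17×10^11 K⁴.
q = 5.67×10⁻⁸ × 1.17×10^11 / 5.012 = 1320 W/m².
Q = q·A = 1320 × 0.86 = 1140 W.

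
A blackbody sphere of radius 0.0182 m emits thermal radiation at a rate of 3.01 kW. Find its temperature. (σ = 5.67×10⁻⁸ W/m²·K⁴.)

A = 4πr² = 4π × (0.0182)² = 4.16×10^-3 m².
From P = σAT⁴, T = (P / σA)^(1/4) = (3010 / (5.67×10⁻⁸ × 4.16×10^-3))^(1/4).
T = (1.28×10^13)^(1/4) = 1890 K.

T ≈ 1890 K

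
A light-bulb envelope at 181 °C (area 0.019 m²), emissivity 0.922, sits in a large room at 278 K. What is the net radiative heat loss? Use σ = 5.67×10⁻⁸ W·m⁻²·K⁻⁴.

Convert: 181 °C = 454 K.
Q = εσA(T⁴ − T_s⁴). T⁴ − T_s⁴ = (454)⁴ − (278)⁴ = 4.25×10^10 − 5.97×10^9 = 3.65×10^10 K⁴.
Q = 0.922 × 5.67×10⁻⁸ × 0.0190 × 3.65×10^10 = 36.3 W.

Q ≈ 36.3 W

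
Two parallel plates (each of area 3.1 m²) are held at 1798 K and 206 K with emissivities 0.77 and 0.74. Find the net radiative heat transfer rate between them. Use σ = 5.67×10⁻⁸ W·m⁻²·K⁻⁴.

For two large parallel gray plates, q = σ(T₁⁴ − T₂⁴) / (1/ε₁ + 1/ε₂ − 1).
1/ε₁ + 1/ε₂ − 1 = 1/0.77 + 1/0.74 − 1 = 1.650.
T₁⁴ − T₂⁴ = 1.05×10^13 − 1.80×10^9 = 1.04×10^13 K⁴.
q = 5.67×10⁻⁸ × 1.04×10^13 / 1.650 = 3.59×10^5 W/m².
Q = q·A = 3.59×10^5 × 3.1 = 1.11×10^6 W.

Q ≈ 1.11×10^6 W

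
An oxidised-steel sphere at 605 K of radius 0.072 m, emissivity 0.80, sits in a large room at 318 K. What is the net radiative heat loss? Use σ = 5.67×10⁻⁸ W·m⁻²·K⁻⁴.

A = 4πr² = 4π × (0.072)² = 0.0651 m².
Q = εσA(T⁴ − T_s⁴). T⁴ − T_s⁴ = (605)⁴ − (318)⁴ = 1.34×10^11 − 1.02×10^10 = 1.24×10^11 K⁴.
Q = 0.80 × 5.67×10⁻⁸ × 0.0651 × 1.24×10^11 = 366 W.

Q ≈ 366 W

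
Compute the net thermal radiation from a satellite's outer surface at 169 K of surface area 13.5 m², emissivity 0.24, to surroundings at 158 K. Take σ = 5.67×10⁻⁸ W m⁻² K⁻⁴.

Q = εσA(T⁴ − T_s⁴). T⁴ − T_s⁴ = (169)⁴ − (158)⁴ = 8.16×10^8 − 6.23×10^8 = 1.93×10^8 K⁴.
Q = 0.24 × 5.67×10⁻⁸ × 13.5 × 1.93×10^8 = 35.4 W.

Q ≈ 35.4 W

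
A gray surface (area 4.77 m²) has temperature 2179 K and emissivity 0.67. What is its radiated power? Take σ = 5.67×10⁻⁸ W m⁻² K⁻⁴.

Stefan–Boltzmann: P = εσAT⁴ = 0.67 × 5.67×10⁻⁸ × 4.77 × (2179)⁴ = 0.67 × 5.67×10⁻⁸ × 4.77 × 2.25×10^13.
P = 4.09×10^6 W.

P ≈ 4.09×10^6 W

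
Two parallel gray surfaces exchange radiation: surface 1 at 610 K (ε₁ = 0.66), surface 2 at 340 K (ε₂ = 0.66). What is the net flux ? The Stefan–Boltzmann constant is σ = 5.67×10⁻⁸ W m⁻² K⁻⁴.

For two large parallel gray plates, q = σ(T₁⁴ − T₂⁴) / (1/ε₁ + 1/ε₂ − 1).
1/ε₁ + 1/ε₂ − 1 = 1/0.66 + 1/0.66 − 1 = 2.030.
T₁⁴ − T₂⁴ = 1.38×10^11 − 1.34×10^10 = 1.25×10^11 K⁴.
q = 5.67×10⁻⁸ × 1.25×10^11 / 2.030 = 3490 W/m².

q ≈ 3490 W/m²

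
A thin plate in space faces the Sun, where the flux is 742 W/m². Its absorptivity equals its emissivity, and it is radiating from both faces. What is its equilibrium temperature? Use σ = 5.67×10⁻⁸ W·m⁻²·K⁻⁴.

T ≈ 284 K

Absorbed flux αS = emitted flux 2εσT⁴ per unit area; with α = ε this gives T = (S/2σ)^(1/4).
T = (742 / (2 × 5.67×10⁻⁸))^(1/4) = (6.54×10^9)^(1/4).
T = 284 K.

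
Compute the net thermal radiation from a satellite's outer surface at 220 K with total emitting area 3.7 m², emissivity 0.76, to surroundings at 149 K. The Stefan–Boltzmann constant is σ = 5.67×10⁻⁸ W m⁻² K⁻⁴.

Q = εσA(T⁴ − T_s⁴). T⁴ − T_s⁴ = (220)⁴ − (149)⁴ = 2.34×10^9 − 4.93×10^8 = 1.85×10^9 K⁴.
Q = 0.76 × 5.67×10⁻⁸ × 3.70 × 1.85×10^9 = 295 W.

Q ≈ 295 W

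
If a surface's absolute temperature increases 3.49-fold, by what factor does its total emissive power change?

P ∝ T⁴, so the power scales as (3.49)⁴ = 148.

factor ≈ 148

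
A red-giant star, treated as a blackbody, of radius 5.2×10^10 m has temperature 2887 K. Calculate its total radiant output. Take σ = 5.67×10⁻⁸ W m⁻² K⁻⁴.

A = 4πr² = 4π × (5.2×10^10)² = 3.40×10^22 m².
P = σAT⁴ = 5.67×10⁻⁸ × 3.40×10^22 × (2887)⁴ = 5.67×10⁻⁸ × 3.40×10^22 × 6.95×10^13.
P = 1.34×10^29 W.

P ≈ 1.34×10^29 W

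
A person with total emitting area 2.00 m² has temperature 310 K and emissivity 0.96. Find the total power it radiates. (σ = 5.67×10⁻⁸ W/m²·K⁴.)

P ≈ 1010 W

P = εσAT⁴ = 0.96 × 5.67×10⁻⁸ × 2.00 × (310)⁴ = 0.96 × 5.67×10⁻⁸ × 2.00 × 9.24×10^9.
P = 1010 W.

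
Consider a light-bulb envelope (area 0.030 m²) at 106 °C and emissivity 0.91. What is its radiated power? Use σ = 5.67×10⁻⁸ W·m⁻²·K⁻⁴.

P ≈ 31.9 W

106 °C = 379 K.
P = εσAT⁴ = 0.91 × 5.67×10⁻⁸ × 0.0300 × (379)⁴ = 0.91 × 5.67×10⁻⁸ × 0.0300 × 2.06×10^10.
P = 31.9 W.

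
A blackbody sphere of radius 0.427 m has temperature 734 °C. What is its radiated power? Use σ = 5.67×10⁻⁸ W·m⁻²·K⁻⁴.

A = 4πr² = 4π × (0.427)² = 2.29 m².
734 °C = 1007 K.
P = σAT⁴ = 5.67×10⁻⁸ × 2.29 × (1007)⁴ = 5.67×10⁻⁸ × 2.29 × 1.03×10^12.
P = 1.34×10^5 W.

P ≈ 1.34×10^5 W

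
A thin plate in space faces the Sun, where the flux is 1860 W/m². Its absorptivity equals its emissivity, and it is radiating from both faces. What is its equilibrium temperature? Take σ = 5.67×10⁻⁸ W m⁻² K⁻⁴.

T ≈ 358 K

Absorbed flux αS = emitted flux 2εσT⁴ per unit area; with α = ε this gives T = (S/2σ)^(1/4).
T = (1860 / (2 × 5.67×10⁻⁸))^(1/4) = (1.64×10^10)^(1/4).
T = 358 K.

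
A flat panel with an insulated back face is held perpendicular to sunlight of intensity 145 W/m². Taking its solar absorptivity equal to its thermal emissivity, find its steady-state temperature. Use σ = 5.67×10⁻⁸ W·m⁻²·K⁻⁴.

Absorbed flux αS = emitted flux εσT⁴ (one radiating face); with α = ε, T = (S/σ)^(1/4).
T = (145 / 5.67×10⁻⁸)^(1/4) = (2.56×10^9)^(1/4).
T = 225 K.

T ≈ 225 K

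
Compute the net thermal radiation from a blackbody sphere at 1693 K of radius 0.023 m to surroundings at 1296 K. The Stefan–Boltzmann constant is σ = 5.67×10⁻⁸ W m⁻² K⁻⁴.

Q ≈ 2030 W

A = 4πr² = 4π × (0.023)² = 6.65×10^-3 m².
Q = σA(T⁴ − T_s⁴). T⁴ − T_s⁴ = (1693)⁴ − (1296)⁴ = 8.22×10^12 − 2.82×10^12 = 5.39×10^12 K⁴.
Q = 5.67×10⁻⁸ × 6.65×10^-3 × 5.39×10^12 = 2030 W.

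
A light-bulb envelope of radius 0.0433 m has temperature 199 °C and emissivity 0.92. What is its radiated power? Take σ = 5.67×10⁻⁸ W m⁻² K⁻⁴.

A = 4πr² = 4π × (0.0433)² = 0.0236 m².
199 °C = 472 K.
P = εσAT⁴ = 0.92 × 5.67×10⁻⁸ × 0.0236 × (472)⁴ = 0.92 × 5.67×10⁻⁸ × 0.0236 × 4.96×10^10.
P = 61.0 W.

P ≈ 61.0 W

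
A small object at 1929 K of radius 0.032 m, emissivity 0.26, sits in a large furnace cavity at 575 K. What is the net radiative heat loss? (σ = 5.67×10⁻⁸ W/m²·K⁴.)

Q ≈ 2610 W

A = 4πr² = 4π × (0.032)² = 0.0129 m².
Q = εσA(T⁴ − T_s⁴). T⁴ − T_s⁴ = (1929)⁴ − (575)⁴ = 1.38×10^13 − 1.09×10^11 = 1.37×10^13 K⁴.
Q = 0.26 × 5.67×10⁻⁸ × 0.0129 × 1.37×10^13 = 2610 W.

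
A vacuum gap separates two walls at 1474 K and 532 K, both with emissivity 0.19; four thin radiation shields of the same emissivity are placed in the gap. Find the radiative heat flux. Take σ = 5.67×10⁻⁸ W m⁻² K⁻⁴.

q ≈ 5520 W/m²

Each of the 5 gaps contributes resistance (2/ε − 1) = 2/0.19 − 1 = 9.526; total = 47.63.
q = σ(T₁⁴ − T₂⁴) / 47.63 = 5.67×10⁻⁸ × 4.64×10^12 / 47.63 = 5520 W/m².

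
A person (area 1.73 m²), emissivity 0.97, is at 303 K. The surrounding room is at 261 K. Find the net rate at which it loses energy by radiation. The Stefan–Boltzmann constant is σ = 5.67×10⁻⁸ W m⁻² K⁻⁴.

Q = εσA(T⁴ − T_s⁴). T⁴ − T_s⁴ = (303)⁴ − (261)⁴ = 8.43×10^9 − 4.64×10^9 = 3.79×10^9 K⁴.
Q = 0.97 × 5.67×10⁻⁸ × 1.73 × 3.79×10^9 = 360 W.

Q ≈ 360 W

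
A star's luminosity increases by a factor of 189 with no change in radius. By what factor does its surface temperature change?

P ∝ T⁴ ⇒ T ∝ P^(1/4), so T scales by (189)^(1/4) = 3.71.

factor ≈ 3.71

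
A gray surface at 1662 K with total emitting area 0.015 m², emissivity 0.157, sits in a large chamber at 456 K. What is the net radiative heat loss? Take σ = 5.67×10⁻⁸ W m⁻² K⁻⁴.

Q ≈ 1010 W

Q = εσA(T⁴ − T_s⁴). T⁴ − T_s⁴ = (1662)⁴ − (456)⁴ = 7.63×10^12 − 4.32×10^10 = 7.59×10^12 K⁴.
Q = 0.157 × 5.67×10⁻⁸ × 0.0150 × 7.59×10^12 = 1010 W.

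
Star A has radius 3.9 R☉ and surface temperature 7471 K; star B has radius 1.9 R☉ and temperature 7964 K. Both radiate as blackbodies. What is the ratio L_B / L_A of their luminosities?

L_B/L_A ≈ 0.306

L = 4πR²σT⁴ ∝ R²T⁴, so L_B/L_A = (1.9/3.9)² × (7964/7471)⁴ = 0.237 × 1.29 = 0.306.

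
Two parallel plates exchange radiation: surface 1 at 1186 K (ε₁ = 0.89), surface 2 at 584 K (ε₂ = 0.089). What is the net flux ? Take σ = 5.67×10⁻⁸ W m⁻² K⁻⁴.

q ≈ 9290 W/m²

For two large parallel gray plates, q = σ(T₁⁴ − T₂⁴) / (1/ε₁ + 1/ε₂ − 1).
1/ε₁ + 1/ε₂ − 1 = 1/0.89 + 1/0.089 − 1 = 11.36.
T₁⁴ − T₂⁴ = 1.98×10^12 − 1.16×10^11 = 1.86×10^12 K⁴.
q = 5.67×10⁻⁸ × 1.86×10^12 / 11.36 = 9290 W/m².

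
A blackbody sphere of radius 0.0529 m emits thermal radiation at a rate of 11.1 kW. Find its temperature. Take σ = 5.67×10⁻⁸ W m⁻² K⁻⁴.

T ≈ 1540 K

A = 4πr² = 4π × (0.0529)² = 0.0352 m².
From P = σAT⁴, T = (P / σA)^(1/4) = (11100 / (5.67×10⁻⁸ × 0.0352))^(1/4).
T = (5.57×10^12)^(1/4) = 1540 K.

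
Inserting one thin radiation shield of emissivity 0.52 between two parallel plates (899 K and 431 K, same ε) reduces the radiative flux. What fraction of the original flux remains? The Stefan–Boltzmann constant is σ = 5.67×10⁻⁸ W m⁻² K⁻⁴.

ratio ≈ 0.500

With N identical shields there are N+1 = 2 gaps in series, each with the same radiative resistance, so the flux falls to 1/(N+1) of its unshielded value.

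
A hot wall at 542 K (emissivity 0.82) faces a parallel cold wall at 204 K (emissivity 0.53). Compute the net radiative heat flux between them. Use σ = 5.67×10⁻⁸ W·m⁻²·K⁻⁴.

For two large parallel gray plates, q = σ(T₁⁴ − T₂⁴) / (1/ε₁ + 1/ε₂ − 1).
1/ε₁ + 1/ε₂ − 1 = 1/0.82 + 1/0.53 − 1 = 2.106.
T₁⁴ − T₂⁴ = 8.63×10^10 − 1.73×10^9 = 8.46×10^10 K⁴.
q = 5.67×10⁻⁸ × 8.46×10^10 / 2.106 = 2280 W/m².

q ≈ 2280 W/m²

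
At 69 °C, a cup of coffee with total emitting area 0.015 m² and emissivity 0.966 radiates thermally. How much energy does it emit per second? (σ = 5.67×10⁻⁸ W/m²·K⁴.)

69 °C = 342 K.
P = εσAT⁴ = 0.966 × 5.67×10⁻⁸ × 0.0150 × (342)⁴ = 0.966 × 5.67×10⁻⁸ × 0.0150 × 1.37×10^10.
P = 11.2 W.

P ≈ 11.2 W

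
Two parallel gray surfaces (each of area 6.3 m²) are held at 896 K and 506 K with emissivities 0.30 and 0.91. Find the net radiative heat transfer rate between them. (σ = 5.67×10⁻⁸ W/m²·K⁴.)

For two large parallel gray plates, q = σ(T₁⁴ − T₂⁴) / (1/ε₁ + 1/ε₂ − 1).
1/ε₁ + 1/ε₂ − 1 = 1/0.30 + 1/0.91 − 1 = 3.432.
T₁⁴ − T₂⁴ = 6.45×10^11 − 6.56×10^10 = 5.79×10^11 K⁴.
q = 5.67×10⁻⁸ × 5.79×10^11 / 3.432 = 9560 W/m².
Q = q·A = 9560 × 6.3 = 60300 W.

Q ≈ 60300 W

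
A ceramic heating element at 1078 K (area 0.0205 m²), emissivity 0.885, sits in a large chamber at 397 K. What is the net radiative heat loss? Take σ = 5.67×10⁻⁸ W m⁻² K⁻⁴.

Q ≈ 1360 W

Q = εσA(T⁴ − T_s⁴). T⁴ − T_s⁴ = (1078)⁴ − (397)⁴ = 1.35×10^12 − 2.48×10^10 = 1.33×10^12 K⁴.
Q = 0.885 × 5.67×10⁻⁸ × 0.0205 × 1.33×10^12 = 1360 W.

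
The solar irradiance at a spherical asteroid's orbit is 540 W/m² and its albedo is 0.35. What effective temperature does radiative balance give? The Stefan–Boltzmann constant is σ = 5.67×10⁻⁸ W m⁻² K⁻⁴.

T ≈ 198 K

Power absorbed = (1−a)S·πR²; power emitted = 4πR²σT⁴. Equating and cancelling πR²:
T = ((1−a)S / 4σ)^(1/4) = (351 / (4 × 5.67×10⁻⁸))^(1/4) = (1.55×10^9)^(1/4).
T = 198 K.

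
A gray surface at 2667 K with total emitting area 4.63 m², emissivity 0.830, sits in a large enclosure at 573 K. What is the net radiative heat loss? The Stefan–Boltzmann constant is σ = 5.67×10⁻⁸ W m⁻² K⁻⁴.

Q ≈ 1.10×10^7 W

Q = εσA(T⁴ − T_s⁴). T⁴ − T_s⁴ = (2667)⁴ − (573)⁴ = 5.06×10^13 − 1.08×10^11 = 5.05×10^13 K⁴.
Q = 0.830 × 5.67×10⁻⁸ × 4.63 × 5.05×10^13 = 1.10×10^7 W.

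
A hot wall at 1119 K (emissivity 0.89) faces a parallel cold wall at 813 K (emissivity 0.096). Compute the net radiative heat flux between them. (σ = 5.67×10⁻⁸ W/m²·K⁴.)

q ≈ 6080 W/m²

For two large parallel gray plates, q = σ(T₁⁴ − T₂⁴) / (1/ε₁ + 1/ε₂ − 1).
1/ε₁ + 1/ε₂ − 1 = 1/0.89 + 1/0.096 − 1 = 10.54.
T₁⁴ − T₂⁴ = 1.57×10^12 − 4.37×10^11 = 1.13×10^12 K⁴.
q = 5.67×10⁻⁸ × 1.13×10^12 / 10.54 = 6080 W/m².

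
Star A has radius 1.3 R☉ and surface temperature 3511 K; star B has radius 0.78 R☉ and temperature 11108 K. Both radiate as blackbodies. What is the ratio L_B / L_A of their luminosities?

L = 4πR²σT⁴ ∝ R²T⁴, so L_B/L_A = (0.78/1.3)² × (11108/3511)⁴ = 0.360 × 100 = 36.1.

L_B/L_A ≈ 36.1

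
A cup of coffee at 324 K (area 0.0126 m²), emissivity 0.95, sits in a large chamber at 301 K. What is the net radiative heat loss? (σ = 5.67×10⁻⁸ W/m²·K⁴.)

Q = εσA(T⁴ − T_s⁴). T⁴ − T_s⁴ = (324)⁴ − (301)⁴ = 1.10×10^10 − 8.21×10^9 = 2.81×10^9 K⁴.
Q = 0.95 × 5.67×10⁻⁸ × 0.0126 × 2.81×10^9 = 1.91 W.

Q ≈ 1.91 W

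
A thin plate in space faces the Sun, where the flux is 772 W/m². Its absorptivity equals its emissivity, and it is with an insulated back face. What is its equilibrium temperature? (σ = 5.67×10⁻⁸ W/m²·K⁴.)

Absorbed flux αS = emitted flux εσT⁴ (one radiating face); with α = ε, T = (S/σ)^(1/4).
T = (772 / 5.67×10⁻⁸)^(1/4) = (1.36×10^10)^(1/4).
T = 342 K.

T ≈ 342 K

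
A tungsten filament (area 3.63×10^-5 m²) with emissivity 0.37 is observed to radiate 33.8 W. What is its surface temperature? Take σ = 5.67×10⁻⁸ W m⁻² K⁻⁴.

From P = εσAT⁴, T = (P / εσA)^(1/4) = (33.8 / (0.37 × 5.67×10⁻⁸ × 3.63×10^-5))^(1/4).
T = (4.44×10^13)^(1/4) = 2580 K.

T ≈ 2580 K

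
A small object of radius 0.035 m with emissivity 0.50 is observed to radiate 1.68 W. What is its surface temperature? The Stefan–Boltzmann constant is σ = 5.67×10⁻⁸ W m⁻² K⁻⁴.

A = 4πr² = 4π × (0.035)² = 0.0154 m².
From P = εσAT⁴, T = (P / εσA)^(1/4) = (1.68 / (0.50 × 5.67×10⁻⁸ × 0.0154))^(1/4).
T = (3.85×10^9)^(1/4) = 249 K.

T ≈ 249 K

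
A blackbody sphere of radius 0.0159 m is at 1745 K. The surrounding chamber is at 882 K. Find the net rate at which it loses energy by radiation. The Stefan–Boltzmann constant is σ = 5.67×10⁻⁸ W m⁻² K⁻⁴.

A = 4πr² = 4π × (0.0159)² = 3.18×10^-3 m².
Q = σA(T⁴ − T_s⁴). T⁴ − T_s⁴ = (1745)⁴ − (882)⁴ = 9.27×10^12 − 6.05×10^11 = 8.67×10^12 K⁴.
Q = 5.67×10⁻⁸ × 3.18×10^-3 × 8.67×10^12 = 1560 W.

Q ≈ 1560 W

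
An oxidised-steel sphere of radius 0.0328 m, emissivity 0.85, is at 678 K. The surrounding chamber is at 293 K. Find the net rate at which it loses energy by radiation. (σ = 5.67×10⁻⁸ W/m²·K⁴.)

Q ≈ 133 W

A = 4πr² = 4π × (0.0328)² = 0.0135 m².
Q = εσA(T⁴ − T_s⁴). T⁴ − T_s⁴ = (678)⁴ − (293)⁴ = 2.11×10^11 − 7.37×10^9 = 2.04×10^11 K⁴.
Q = 0.85 × 5.67×10⁻⁸ × 0.0135 × 2.04×10^11 = 133 W.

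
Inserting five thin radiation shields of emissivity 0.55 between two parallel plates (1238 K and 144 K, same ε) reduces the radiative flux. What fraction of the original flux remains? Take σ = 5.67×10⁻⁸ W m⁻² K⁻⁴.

ratio ≈ 0.167

With N identical shields there are N+1 = 6 gaps in series, each with the same radiative resistance, so the flux falls to 1/(N+1) of its unshielded value.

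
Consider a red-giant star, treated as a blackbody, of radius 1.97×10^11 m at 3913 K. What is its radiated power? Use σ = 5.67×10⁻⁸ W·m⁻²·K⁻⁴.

P ≈ 6.48×10^30 W

A = 4πr² = 4π × (1.97×10^11)² = 4.88×10^23 m².
P = σAT⁴ = 5.67×10⁻⁸ × 4.88×10^23 × (3913)⁴ = 5.67×10⁻⁸ × 4.88×10^23 × 2.34×10^14.
P = 6.48×10^30 W.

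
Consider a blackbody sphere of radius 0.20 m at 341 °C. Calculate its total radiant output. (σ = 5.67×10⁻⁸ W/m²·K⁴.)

P ≈ 4050 W

A = 4πr² = 4π × (0.20)² = 0.503 m².
341 °C = 614 K.
P = σAT⁴ = 5.67×10⁻⁸ × 0.503 × (614)⁴ = 5.67×10⁻⁸ × 0.503 × 1.42×10^11.
P = 4050 W.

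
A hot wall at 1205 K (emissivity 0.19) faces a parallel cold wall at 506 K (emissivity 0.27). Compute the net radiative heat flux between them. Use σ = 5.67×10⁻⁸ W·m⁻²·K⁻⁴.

q ≈ 14500 W/m²

For two large parallel gray plates, q = σ(T₁⁴ − T₂⁴) / (1/ε₁ + 1/ε₂ − 1).
1/ε₁ + 1/ε₂ − 1 = 1/0.19 + 1/0.27 − 1 = 7.967.
T₁⁴ − T₂⁴ = 2.11×10^12 − 6.56×10^10 = 2.04×10^12 K⁴.
q = 5.67×10⁻⁸ × 2.04×10^12 / 7.967 = 14500 W/m².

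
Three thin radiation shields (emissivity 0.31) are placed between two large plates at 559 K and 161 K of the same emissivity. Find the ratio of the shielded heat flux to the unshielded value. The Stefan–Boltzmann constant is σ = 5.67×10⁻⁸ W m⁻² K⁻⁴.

ratio ≈ 0.250

With N identical shields there are N+1 = 4 gaps in series, each with the same radiative resistance, so the flux falls to 1/(N+1) of its unshielded value.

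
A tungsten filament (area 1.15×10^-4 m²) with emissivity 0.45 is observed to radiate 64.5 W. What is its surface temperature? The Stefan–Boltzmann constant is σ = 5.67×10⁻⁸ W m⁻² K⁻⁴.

T ≈ 2170 K

From P = εσAT⁴, T = (P / εσA)^(1/4) = (64.5 / (0.45 × 5.67×10⁻⁸ × 1.15×10^-4))^(1/4).
T = (2.20×10^13)^(1/4) = 2170 K.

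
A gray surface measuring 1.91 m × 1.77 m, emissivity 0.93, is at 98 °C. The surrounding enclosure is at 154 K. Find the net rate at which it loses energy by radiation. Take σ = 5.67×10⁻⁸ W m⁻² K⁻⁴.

A = 1.91 × 1.77 = 3.38 m².
Convert: 98 °C = 371 K.
Q = εσA(T⁴ − T_s⁴). T⁴ − T_s⁴ = (371)⁴ − (154)⁴ = 1.89×10^10 − 5.62×10^8 = 1.84×10^10 K⁴.
Q = 0.93 × 5.67×10⁻⁸ × 3.38 × 1.84×10^10 = 3280 W.

Q ≈ 3280 W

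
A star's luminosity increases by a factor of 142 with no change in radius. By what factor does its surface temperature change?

P ∝ T⁴ ⇒ T ∝ P^(1/4), so T scales by (142)^(1/4) = 3.45.

factor ≈ 3.45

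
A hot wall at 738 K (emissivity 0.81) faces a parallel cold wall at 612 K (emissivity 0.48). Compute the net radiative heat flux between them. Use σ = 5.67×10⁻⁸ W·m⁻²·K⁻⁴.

q ≈ 3820 W/m²

For two large parallel gray plates, q = σ(T₁⁴ − T₂⁴) / (1/ε₁ + 1/ε₂ − 1).
1/ε₁ + 1/ε₂ − 1 = 1/0.81 + 1/0.48 − 1 = 2.318.
T₁⁴ − T₂⁴ = 2.97×10^11 − 1.40×10^11 = 1.56×10^11 K⁴.
q = 5.67×10⁻⁸ × 1.56×10^11 / 2.318 = 3820 W/m².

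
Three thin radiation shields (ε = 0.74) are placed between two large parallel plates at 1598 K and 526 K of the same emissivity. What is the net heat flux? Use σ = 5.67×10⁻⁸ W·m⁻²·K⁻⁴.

q ≈ 53600 W/m²

Each of the 4 gaps contributes resistance (2/ε − 1) = 2/0.74 − 1 = 1.703; total = 6.811.
q = σ(T₁⁴ − T₂⁴) / 6.811 = 5.67×10⁻⁸ × 6.44×10^12 / 6.811 = 53600 W/m².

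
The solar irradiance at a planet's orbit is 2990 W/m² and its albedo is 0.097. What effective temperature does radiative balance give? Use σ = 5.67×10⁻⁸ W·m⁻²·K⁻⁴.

T ≈ 330 K

Power absorbed = (1−a)S·πR²; power emitted = 4πR²σT⁴. Equating and cancelling πR²:
T = ((1−a)S / 4σ)^(1/4) = (2700 / (4 × 5.67×10⁻⁸))^(1/4) = (1.19×10^10)^(1/4).
T = 330 K.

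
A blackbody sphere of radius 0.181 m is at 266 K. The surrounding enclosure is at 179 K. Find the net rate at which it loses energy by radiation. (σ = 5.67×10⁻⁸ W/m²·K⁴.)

A = 4πr² = 4π × (0.181)² = 0.412 m².
Q = σA(T⁴ − T_s⁴). T⁴ − T_s⁴ = (266)⁴ − (179)⁴ = 5.01×10^9 − 1.03×10^9 = 3.98×10^9 K⁴.
Q = 5.67×10⁻⁸ × 0.412 × 3.98×10^9 = 92.9 W.

Q ≈ 92.9 W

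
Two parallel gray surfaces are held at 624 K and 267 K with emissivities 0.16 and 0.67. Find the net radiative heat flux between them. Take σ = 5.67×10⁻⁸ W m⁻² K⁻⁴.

For two large parallel gray plates, q = σ(T₁⁴ − T₂⁴) / (1/ε₁ + 1/ε₂ − 1).
1/ε₁ + 1/ε₂ − 1 = 1/0.16 + 1/0.67 − 1 = 6.743.
T₁⁴ − T₂⁴ = 1.52×10^11 − 5.08×10^9 = 1.47×10^11 K⁴.
q = 5.67×10⁻⁸ × 1.47×10^11 / 6.743 = 1230 W/m².

q ≈ 1230 W/m²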